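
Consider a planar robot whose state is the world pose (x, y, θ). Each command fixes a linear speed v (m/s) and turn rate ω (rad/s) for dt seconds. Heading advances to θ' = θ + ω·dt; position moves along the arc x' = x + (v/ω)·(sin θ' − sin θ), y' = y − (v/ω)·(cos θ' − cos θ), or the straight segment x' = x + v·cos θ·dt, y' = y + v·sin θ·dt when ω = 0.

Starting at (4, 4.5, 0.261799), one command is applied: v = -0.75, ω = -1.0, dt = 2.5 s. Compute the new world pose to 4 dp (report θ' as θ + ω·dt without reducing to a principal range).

(3.2168, 5.6887, -2.2382)

θ' = 0.2618 + -1.0·2.5 = -2.2382
R = v/ω = -0.75/-1.0 = 0.7500
x' = 4 + 0.7500·(sin -2.2382 − sin 0.2618) = 3.2168
y' = 4.5 − 0.7500·(cos -2.2382 − cos 0.2618) = 5.6887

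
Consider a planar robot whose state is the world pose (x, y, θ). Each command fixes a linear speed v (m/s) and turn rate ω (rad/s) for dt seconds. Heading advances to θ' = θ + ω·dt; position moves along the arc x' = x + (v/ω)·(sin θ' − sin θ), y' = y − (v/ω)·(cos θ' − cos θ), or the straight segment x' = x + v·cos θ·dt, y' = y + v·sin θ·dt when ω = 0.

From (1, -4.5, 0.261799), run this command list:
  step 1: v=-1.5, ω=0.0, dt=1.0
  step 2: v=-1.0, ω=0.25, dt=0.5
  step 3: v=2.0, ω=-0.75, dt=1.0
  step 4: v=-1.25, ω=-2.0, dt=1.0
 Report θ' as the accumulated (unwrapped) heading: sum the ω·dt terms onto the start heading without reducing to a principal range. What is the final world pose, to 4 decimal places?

step 1: θ'=0.2618 (straight) → pose (-0.4489, -4.8882, 0.2618)
step 2: θ'=0.3868 (R=-4.0000) → pose (-0.9225, -5.0474, 0.3868)
step 3: θ'=-0.3632 (R=-2.6667) → pose (1.0308, -5.0244, -0.3632)
step 4: θ'=-2.3632 (R=0.6250) → pose (0.8140, -3.9951, -2.3632)

(0.8140, -3.9951, -2.3632)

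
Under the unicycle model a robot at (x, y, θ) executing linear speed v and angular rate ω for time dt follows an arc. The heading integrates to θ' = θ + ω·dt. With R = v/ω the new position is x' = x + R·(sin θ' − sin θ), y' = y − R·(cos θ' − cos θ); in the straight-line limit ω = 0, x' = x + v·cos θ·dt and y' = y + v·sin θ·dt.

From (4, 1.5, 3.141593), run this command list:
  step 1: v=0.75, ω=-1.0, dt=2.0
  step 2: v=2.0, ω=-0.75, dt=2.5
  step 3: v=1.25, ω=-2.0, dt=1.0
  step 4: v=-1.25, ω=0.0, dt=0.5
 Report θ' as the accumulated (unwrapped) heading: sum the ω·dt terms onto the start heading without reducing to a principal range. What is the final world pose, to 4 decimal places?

step 1: θ'=1.1416 (R=-0.7500) → pose (3.3180, 2.5621, 1.1416)
step 2: θ'=-0.7334 (R=-2.6667) → pose (7.5279, 3.4334, -0.7334)
step 3: θ'=-2.7334 (R=-0.6250) → pose (7.3576, 2.3955, -2.7334)
step 4: θ'=-2.7334 (straight) → pose (7.9313, 2.6436, -2.7334)

(7.9313, 2.6436, -2.7334)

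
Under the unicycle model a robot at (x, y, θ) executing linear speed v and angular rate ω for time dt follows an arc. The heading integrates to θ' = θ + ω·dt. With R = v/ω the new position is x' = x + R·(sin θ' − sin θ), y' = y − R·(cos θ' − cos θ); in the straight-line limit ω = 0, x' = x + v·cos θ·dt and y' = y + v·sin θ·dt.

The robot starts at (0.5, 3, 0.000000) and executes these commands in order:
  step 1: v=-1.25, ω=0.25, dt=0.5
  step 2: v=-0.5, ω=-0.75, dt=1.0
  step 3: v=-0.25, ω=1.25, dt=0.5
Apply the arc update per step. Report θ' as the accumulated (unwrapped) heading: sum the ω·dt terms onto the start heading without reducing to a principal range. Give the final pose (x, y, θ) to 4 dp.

step 1: θ'=0.1250 (R=-5.0000) → pose (-0.1234, 2.9610, 0.1250)
step 2: θ'=-0.6250 (R=0.6667) → pose (-0.5966, 3.0818, -0.6250)
step 3: θ'=0.0000 (R=-0.2000) → pose (-0.7136, 3.1196, 0.0000)

(-0.7136, 3.1196, 0.0000)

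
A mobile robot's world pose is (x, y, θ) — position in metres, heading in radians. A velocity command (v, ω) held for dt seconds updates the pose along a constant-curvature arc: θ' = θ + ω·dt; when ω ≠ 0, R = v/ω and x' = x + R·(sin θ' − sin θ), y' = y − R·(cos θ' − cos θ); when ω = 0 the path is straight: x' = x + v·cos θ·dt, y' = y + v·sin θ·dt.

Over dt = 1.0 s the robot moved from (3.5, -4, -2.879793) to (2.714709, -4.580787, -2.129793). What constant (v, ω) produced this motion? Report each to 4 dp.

Δθ = -2.129793 − -2.879793 = 0.750000
ω = Δθ/dt = 0.750000/1.0 = 0.7500
R = Δx/(sin θ' − sin θ) = 1.3333
v = R·ω = 1.3333·0.7500 = 1.0000

v = 1.0000, ω = 0.7500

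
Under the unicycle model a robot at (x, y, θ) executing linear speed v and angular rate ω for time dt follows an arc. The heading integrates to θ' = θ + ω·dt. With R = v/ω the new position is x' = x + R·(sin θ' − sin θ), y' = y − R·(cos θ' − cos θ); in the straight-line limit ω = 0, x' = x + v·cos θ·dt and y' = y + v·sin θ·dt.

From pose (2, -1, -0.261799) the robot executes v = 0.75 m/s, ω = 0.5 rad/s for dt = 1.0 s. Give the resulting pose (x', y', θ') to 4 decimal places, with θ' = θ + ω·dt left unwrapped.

θ' = -0.2618 + 0.5·1.0 = 0.2382
R = v/ω = 0.75/0.5 = 1.5000
x' = 2 + 1.5000·(sin 0.2382 − sin -0.2618) = 2.7422
y' = -1 − 1.5000·(cos 0.2382 − cos -0.2618) = -1.0088

(2.7422, -1.0088, 0.2382)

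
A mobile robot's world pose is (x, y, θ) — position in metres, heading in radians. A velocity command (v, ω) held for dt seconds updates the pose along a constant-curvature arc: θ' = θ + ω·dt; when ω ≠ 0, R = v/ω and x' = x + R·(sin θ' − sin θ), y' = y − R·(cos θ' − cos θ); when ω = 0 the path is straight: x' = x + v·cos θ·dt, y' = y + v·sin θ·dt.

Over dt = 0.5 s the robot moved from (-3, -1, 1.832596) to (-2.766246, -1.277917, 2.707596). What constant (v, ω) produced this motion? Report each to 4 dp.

v = -0.7500, ω = 1.7500

Δθ = 2.707596 − 1.832596 = 0.875000
ω = Δθ/dt = 0.875000/0.5 = 1.7500
R = −Δy/(cos θ' − cos θ) = -0.4286
v = R·ω = -0.4286·1.7500 = -0.7500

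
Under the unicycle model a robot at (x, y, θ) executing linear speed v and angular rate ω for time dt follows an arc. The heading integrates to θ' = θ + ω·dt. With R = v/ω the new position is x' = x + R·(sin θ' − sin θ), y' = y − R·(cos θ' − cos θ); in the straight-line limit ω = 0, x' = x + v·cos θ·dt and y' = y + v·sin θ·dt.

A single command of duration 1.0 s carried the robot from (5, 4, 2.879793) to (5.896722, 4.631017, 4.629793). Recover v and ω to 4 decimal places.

v = -1.2500, ω = 1.7500

Δθ = 4.629793 − 2.879793 = 1.750000
ω = Δθ/dt = 1.750000/1.0 = 1.7500
R = Δx/(sin θ' − sin θ) = -0.7143
v = R·ω = -0.7143·1.7500 = -1.2500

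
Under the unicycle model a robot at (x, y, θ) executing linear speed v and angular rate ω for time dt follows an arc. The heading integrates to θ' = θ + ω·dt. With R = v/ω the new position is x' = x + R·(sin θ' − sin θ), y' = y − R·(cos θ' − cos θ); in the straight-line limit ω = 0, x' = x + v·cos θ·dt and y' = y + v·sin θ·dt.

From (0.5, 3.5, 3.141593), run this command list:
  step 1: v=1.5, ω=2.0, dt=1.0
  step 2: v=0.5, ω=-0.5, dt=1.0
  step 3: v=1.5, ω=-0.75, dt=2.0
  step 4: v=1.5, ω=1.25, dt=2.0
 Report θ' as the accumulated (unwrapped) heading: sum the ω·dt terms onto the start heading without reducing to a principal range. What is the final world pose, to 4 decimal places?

(-2.8069, -2.0689, 5.6416)

step 1: θ'=5.1416 (R=0.7500) → pose (-0.1820, 2.4379, 5.1416)
step 2: θ'=4.6416 (R=-1.0000) → pose (-0.0938, 1.9510, 4.6416)
step 3: θ'=3.1416 (R=-2.0000) → pose (-2.0888, 0.0925, 3.1416)
step 4: θ'=5.6416 (R=1.2000) → pose (-2.8069, -2.0689, 5.6416)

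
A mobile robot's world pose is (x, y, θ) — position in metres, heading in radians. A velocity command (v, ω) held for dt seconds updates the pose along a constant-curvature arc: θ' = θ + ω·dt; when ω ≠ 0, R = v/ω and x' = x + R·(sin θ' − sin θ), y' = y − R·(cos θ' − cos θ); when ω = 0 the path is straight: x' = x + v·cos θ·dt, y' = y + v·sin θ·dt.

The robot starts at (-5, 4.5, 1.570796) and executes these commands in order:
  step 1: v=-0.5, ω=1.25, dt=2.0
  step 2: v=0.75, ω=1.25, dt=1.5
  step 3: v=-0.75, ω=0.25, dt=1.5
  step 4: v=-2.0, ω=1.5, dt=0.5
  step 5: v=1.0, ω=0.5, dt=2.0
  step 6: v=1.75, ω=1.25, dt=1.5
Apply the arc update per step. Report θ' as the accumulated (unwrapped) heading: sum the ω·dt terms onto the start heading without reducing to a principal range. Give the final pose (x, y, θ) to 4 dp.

step 1: θ'=4.0708 (R=-0.4000) → pose (-4.2795, 4.2606, 4.0708)
step 2: θ'=5.9458 (R=0.6000) → pose (-3.9975, 3.3354, 5.9458)
step 3: θ'=6.3208 (R=-3.0000) → pose (-5.1034, 3.5024, 6.3208)
step 4: θ'=7.0708 (R=-1.3333) → pose (-5.9981, 3.1107, 7.0708)
step 5: θ'=8.0708 (R=2.0000) → pose (-5.4623, 4.9520, 8.0708)
step 6: θ'=9.9458 (R=1.4000) → pose (-7.5264, 5.8651, 9.9458)

(-7.5264, 5.8651, 9.9458)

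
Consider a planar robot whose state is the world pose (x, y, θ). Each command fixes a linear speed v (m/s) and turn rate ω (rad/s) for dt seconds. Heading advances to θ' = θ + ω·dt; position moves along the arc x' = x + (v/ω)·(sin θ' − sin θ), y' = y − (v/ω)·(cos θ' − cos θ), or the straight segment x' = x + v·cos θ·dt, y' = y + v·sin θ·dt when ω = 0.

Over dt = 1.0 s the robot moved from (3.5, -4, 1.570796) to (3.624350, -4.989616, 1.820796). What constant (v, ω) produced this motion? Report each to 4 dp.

Δθ = 1.820796 − 1.570796 = 0.250000
ω = Δθ/dt = 0.250000/1.0 = 0.2500
R = −Δy/(cos θ' − cos θ) = -4.0000
v = R·ω = -4.0000·0.2500 = -1.0000

v = -1.0000, ω = 0.2500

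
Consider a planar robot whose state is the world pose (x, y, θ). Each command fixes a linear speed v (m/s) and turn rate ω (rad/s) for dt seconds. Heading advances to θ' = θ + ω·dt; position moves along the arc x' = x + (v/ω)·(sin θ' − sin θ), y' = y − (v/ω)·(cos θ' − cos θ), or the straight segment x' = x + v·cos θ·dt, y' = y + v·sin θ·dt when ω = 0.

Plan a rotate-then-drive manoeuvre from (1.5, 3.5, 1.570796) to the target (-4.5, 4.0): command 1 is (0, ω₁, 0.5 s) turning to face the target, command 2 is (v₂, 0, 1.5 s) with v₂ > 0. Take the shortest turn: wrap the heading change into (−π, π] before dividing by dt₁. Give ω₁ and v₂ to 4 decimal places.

ω₁ = 2.9753, v₂ = 4.0139

heading to target = atan2(4−3.5, -4.5−1.5) = 3.0585
Δθ = wrap(3.0585 − 1.5708) = 1.4877; ω₁ = Δθ/dt₁ = 2.9753
distance = √((-4.5−1.5)² + (4−3.5)²) = 6.0208; v₂ = distance/dt₂ = 4.0139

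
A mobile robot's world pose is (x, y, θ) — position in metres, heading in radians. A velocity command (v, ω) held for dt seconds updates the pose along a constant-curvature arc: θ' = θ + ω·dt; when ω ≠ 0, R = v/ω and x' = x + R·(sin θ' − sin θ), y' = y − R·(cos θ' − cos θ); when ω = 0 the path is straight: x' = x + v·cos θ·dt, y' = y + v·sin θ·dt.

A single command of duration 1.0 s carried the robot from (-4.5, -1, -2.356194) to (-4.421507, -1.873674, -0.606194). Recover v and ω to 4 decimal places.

v = 1.0000, ω = 1.7500

Δθ = -0.606194 − -2.356194 = 1.750000
ω = Δθ/dt = 1.750000/1.0 = 1.7500
R = −Δy/(cos θ' − cos θ) = 0.5714
v = R·ω = 0.5714·1.7500 = 1.0000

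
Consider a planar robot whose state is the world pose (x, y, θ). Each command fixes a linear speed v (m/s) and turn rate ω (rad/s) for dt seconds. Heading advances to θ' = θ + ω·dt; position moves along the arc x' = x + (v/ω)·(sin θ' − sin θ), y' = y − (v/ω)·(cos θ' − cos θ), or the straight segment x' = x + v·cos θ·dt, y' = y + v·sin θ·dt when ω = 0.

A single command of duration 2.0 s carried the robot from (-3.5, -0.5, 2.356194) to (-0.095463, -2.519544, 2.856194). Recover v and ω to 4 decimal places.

Δθ = 2.856194 − 2.356194 = 0.500000
ω = Δθ/dt = 0.500000/2.0 = 0.2500
R = Δx/(sin θ' − sin θ) = -8.0000
v = R·ω = -8.0000·0.2500 = -2.0000

v = -2.0000, ω = 0.2500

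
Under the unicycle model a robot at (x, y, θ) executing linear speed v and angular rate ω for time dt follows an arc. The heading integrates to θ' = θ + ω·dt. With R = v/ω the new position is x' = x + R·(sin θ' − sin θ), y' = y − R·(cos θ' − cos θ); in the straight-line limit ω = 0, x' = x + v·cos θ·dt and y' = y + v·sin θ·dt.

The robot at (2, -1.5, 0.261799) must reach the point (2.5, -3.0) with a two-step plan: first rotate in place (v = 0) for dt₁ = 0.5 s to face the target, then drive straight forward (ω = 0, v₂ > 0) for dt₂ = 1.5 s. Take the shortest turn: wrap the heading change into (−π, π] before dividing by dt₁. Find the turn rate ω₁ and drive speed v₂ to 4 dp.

heading to target = atan2(-3−-1.5, 2.5−2) = -1.2490
Δθ = wrap(-1.2490 − 0.2618) = -1.5108; ω₁ = Δθ/dt₁ = -3.0217
distance = √((2.5−2)² + (-3−-1.5)²) = 1.5811; v₂ = distance/dt₂ = 1.0541

ω₁ = -3.0217, v₂ = 1.0541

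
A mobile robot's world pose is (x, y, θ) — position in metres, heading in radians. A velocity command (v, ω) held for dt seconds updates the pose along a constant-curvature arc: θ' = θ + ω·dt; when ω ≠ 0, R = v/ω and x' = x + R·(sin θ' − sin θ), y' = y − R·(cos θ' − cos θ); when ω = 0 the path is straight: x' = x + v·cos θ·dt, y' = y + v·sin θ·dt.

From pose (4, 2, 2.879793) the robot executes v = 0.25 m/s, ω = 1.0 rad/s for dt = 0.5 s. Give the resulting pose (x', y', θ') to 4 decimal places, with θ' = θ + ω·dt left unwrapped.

(3.8763, 2.0015, 3.3798)

θ' = 2.8798 + 1.0·0.5 = 3.3798
R = v/ω = 0.25/1.0 = 0.2500
x' = 4 + 0.2500·(sin 3.3798 − sin 2.8798) = 3.8763
y' = 2 − 0.2500·(cos 3.3798 − cos 2.8798) = 2.0015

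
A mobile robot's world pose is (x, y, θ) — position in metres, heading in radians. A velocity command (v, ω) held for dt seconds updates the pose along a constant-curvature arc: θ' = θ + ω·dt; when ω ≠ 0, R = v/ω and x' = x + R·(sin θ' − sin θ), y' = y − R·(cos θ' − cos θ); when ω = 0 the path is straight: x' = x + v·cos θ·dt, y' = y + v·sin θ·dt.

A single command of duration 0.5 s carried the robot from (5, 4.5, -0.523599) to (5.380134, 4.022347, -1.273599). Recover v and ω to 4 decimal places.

v = 1.2500, ω = -1.5000

Δθ = -1.273599 − -0.523599 = -0.750000
ω = Δθ/dt = -0.750000/0.5 = -1.5000
R = −Δy/(cos θ' − cos θ) = -0.8333
v = R·ω = -0.8333·-1.5000 = 1.2500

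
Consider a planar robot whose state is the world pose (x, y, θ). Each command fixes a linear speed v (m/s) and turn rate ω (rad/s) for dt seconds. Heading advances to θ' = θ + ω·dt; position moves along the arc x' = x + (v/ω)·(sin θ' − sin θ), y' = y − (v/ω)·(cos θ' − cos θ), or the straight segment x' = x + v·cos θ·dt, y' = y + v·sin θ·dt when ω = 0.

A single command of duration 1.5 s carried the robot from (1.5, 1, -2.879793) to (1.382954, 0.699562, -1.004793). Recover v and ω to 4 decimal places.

Δθ = -1.004793 − -2.879793 = 1.875000
ω = Δθ/dt = 1.875000/1.5 = 1.2500
R = −Δy/(cos θ' − cos θ) = 0.2000
v = R·ω = 0.2000·1.2500 = 0.2500

v = 0.2500, ω = 1.2500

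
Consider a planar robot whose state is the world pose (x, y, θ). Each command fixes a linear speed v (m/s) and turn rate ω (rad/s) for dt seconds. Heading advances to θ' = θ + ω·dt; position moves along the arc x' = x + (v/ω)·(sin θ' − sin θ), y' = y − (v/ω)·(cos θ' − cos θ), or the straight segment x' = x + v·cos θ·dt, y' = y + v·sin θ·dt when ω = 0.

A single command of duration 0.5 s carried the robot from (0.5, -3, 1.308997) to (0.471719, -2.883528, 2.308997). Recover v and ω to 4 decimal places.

Δθ = 2.308997 − 1.308997 = 1.000000
ω = Δθ/dt = 1.000000/0.5 = 2.0000
R = −Δy/(cos θ' − cos θ) = 0.1250
v = R·ω = 0.1250·2.0000 = 0.2500

v = 0.2500, ω = 2.0000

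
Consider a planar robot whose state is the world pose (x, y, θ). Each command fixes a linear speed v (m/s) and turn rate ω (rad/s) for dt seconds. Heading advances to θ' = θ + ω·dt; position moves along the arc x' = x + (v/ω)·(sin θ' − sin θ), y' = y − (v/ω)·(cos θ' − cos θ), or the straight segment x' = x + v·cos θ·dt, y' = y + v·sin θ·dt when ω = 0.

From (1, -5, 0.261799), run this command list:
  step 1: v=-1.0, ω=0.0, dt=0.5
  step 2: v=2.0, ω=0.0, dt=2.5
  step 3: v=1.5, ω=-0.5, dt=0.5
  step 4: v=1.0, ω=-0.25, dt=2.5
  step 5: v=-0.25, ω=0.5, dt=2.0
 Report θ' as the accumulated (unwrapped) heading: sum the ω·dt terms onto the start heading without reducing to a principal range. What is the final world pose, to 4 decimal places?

step 1: θ'=0.2618 (straight) → pose (0.5170, -5.1294, 0.2618)
step 2: θ'=0.2618 (straight) → pose (5.3467, -3.8353, 0.2618)
step 3: θ'=0.0118 (R=-3.0000) → pose (6.0877, -3.7333, 0.0118)
step 4: θ'=-0.6132 (R=-4.0000) → pose (8.4369, -4.4618, -0.6132)
step 5: θ'=0.3868 (R=-0.5000) → pose (7.9605, -4.4076, 0.3868)

(7.9605, -4.4076, 0.3868)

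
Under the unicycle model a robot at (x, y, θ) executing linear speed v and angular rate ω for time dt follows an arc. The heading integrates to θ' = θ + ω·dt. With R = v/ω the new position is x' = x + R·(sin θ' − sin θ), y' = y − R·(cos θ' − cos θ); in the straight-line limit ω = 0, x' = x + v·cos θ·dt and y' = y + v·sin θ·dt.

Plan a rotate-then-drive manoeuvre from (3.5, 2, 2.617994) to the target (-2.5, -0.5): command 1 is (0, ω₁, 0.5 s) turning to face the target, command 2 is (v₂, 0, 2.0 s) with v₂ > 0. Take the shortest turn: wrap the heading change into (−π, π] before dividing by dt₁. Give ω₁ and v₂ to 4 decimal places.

ω₁ = 1.8368, v₂ = 3.2500

heading to target = atan2(-0.5−2, -2.5−3.5) = -2.7468
Δθ = wrap(-2.7468 − 2.6180) = 0.9184; ω₁ = Δθ/dt₁ = 1.8368
distance = √((-2.5−3.5)² + (-0.5−2)²) = 6.5000; v₂ = distance/dt₂ = 3.2500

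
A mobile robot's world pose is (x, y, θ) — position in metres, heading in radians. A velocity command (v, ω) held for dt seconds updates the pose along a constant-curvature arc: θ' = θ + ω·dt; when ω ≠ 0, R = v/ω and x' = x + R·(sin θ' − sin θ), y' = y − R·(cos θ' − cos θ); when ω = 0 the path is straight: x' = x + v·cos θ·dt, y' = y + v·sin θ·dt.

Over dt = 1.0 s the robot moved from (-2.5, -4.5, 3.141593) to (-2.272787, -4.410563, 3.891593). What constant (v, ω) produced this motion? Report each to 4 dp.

v = -0.2500, ω = 0.7500

Δθ = 3.891593 − 3.141593 = 0.750000
ω = Δθ/dt = 0.750000/1.0 = 0.7500
R = Δx/(sin θ' − sin θ) = -0.3333
v = R·ω = -0.3333·0.7500 = -0.2500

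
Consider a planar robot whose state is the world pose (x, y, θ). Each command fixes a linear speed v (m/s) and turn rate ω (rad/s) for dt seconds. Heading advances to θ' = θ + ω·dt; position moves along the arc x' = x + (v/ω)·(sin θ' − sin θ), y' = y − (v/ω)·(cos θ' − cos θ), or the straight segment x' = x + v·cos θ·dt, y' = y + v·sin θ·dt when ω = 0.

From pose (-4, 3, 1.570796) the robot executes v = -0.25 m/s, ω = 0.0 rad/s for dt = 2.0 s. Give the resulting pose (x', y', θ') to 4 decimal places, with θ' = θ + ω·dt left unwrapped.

(-4.0000, 2.5000, 1.5708)

θ' = 1.5708 + 0.0·2.0 = 1.5708
ω = 0 → straight: x' = -4 + -0.25·cos(1.5708)·2.0 = -4.0000
y' = 3 + -0.25·sin(1.5708)·2.0 = 2.5000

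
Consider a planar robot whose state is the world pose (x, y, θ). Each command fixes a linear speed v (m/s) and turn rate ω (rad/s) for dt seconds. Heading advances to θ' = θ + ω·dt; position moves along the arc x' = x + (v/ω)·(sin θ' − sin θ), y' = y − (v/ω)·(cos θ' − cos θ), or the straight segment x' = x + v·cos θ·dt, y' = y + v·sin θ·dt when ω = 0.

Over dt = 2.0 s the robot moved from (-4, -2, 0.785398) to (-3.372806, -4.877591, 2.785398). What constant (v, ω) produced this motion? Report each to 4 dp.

Δθ = 2.785398 − 0.785398 = 2.000000
ω = Δθ/dt = 2.000000/2.0 = 1.0000
R = −Δy/(cos θ' − cos θ) = -1.7500
v = R·ω = -1.7500·1.0000 = -1.7500

v = -1.7500, ω = 1.0000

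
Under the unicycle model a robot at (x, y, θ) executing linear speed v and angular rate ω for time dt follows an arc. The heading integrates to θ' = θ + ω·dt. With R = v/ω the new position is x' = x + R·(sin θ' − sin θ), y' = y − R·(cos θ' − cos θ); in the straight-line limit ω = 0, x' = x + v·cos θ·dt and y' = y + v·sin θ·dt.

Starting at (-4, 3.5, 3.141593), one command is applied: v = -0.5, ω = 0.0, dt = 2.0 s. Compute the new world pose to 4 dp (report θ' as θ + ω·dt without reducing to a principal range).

(-3.0000, 3.5000, 3.1416)

θ' = 3.1416 + 0.0·2.0 = 3.1416
ω = 0 → straight: x' = -4 + -0.5·cos(3.1416)·2.0 = -3.0000
y' = 3.5 + -0.5·sin(3.1416)·2.0 = 3.5000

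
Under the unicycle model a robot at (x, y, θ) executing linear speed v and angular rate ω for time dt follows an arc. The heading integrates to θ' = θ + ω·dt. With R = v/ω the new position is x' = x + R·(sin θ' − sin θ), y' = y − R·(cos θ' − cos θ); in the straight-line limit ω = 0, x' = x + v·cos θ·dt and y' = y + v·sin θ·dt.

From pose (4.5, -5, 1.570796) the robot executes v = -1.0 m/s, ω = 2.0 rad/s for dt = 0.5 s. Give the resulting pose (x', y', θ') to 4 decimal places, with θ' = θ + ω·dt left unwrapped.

(4.7298, -5.4207, 2.5708)

θ' = 1.5708 + 2.0·0.5 = 2.5708
R = v/ω = -1.0/2.0 = -0.5000
x' = 4.5 + -0.5000·(sin 2.5708 − sin 1.5708) = 4.7298
y' = -5 − -0.5000·(cos 2.5708 − cos 1.5708) = -5.4207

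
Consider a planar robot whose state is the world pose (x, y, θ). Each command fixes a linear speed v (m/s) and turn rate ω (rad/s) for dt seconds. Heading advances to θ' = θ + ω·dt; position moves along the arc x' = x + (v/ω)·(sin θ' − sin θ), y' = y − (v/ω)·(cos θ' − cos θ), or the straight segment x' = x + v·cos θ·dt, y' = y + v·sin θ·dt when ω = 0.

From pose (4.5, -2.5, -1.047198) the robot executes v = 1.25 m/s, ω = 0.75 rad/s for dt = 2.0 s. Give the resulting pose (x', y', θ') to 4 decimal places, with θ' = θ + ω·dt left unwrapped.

(6.6725, -3.1654, 0.4528)

θ' = -1.0472 + 0.75·2.0 = 0.4528
R = v/ω = 1.25/0.75 = 1.6667
x' = 4.5 + 1.6667·(sin 0.4528 − sin -1.0472) = 6.6725
y' = -2.5 − 1.6667·(cos 0.4528 − cos -1.0472) = -3.1654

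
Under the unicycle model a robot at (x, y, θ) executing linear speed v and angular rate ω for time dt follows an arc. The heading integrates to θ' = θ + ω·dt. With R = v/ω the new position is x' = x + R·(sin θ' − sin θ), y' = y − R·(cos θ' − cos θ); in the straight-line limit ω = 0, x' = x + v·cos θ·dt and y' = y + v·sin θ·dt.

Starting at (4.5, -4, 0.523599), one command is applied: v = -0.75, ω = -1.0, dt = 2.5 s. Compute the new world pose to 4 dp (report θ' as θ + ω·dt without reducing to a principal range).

θ' = 0.5236 + -1.0·2.5 = -1.9764
R = v/ω = -0.75/-1.0 = 0.7500
x' = 4.5 + 0.7500·(sin -1.9764 − sin 0.5236) = 3.4359
y' = -4 − 0.7500·(cos -1.9764 − cos 0.5236) = -3.0546

(3.4359, -3.0546, -1.9764)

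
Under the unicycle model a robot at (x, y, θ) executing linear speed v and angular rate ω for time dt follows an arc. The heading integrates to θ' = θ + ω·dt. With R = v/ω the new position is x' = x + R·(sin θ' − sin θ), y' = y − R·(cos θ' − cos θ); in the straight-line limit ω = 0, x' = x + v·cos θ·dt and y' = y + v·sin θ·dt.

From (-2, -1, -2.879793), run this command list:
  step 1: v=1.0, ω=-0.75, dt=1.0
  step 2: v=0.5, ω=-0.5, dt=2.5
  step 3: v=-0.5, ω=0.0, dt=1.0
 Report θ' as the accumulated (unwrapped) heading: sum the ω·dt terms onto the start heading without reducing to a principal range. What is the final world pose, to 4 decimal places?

step 1: θ'=-3.6298 (R=-1.3333) → pose (-2.9705, -0.8897, -3.6298)
step 2: θ'=-4.8798 (R=-1.0000) → pose (-3.4875, 0.1601, -4.8798)
step 3: θ'=-4.8798 (straight) → pose (-3.5708, -0.3329, -4.8798)

(-3.5708, -0.3329, -4.8798)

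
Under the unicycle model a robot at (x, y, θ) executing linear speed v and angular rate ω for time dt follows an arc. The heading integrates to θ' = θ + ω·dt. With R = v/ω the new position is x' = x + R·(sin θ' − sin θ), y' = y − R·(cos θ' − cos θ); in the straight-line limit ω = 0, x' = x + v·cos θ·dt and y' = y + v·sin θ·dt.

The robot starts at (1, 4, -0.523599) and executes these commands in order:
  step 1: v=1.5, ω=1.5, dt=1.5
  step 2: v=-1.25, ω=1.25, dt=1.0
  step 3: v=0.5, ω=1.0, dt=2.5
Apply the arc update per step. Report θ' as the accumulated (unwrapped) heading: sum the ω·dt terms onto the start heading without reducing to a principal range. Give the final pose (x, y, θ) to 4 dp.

(2.8681, 3.3505, 5.4764)

step 1: θ'=1.7264 (R=1.0000) → pose (2.4879, 5.0210, 1.7264)
step 2: θ'=2.9764 (R=-1.0000) → pose (3.3114, 4.1896, 2.9764)
step 3: θ'=5.4764 (R=0.5000) → pose (2.8681, 3.3505, 5.4764)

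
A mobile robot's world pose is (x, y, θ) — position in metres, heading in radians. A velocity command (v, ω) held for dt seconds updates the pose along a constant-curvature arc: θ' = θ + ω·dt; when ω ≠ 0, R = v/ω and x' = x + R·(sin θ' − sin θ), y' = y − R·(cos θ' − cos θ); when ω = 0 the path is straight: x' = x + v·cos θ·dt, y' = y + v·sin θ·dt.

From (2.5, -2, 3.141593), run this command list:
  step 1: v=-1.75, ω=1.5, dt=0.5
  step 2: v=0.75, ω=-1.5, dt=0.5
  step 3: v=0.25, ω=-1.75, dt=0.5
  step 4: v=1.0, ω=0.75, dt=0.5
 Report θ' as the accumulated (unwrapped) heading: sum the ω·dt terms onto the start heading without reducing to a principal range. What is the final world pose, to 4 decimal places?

(2.4606, -1.4544, 2.6416)

step 1: θ'=3.8916 (R=-1.1667) → pose (3.2952, -1.6870, 3.8916)
step 2: θ'=3.1416 (R=-0.5000) → pose (2.9544, -1.8211, 3.1416)
step 3: θ'=2.2666 (R=-0.1429) → pose (2.8448, -1.7698, 2.2666)
step 4: θ'=2.6416 (R=1.3333) → pose (2.4606, -1.4544, 2.6416)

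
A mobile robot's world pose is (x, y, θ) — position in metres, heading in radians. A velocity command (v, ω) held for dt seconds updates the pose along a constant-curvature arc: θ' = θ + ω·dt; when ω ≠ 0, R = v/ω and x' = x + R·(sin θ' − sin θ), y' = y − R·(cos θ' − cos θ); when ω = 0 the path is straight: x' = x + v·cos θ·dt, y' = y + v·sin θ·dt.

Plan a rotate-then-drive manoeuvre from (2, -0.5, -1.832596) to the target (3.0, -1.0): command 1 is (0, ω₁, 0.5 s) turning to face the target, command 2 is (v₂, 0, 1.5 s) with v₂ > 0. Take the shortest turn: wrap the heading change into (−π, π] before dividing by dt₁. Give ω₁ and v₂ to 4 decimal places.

heading to target = atan2(-1−-0.5, 3−2) = -0.4636
Δθ = wrap(-0.4636 − -1.8326) = 1.3689; ω₁ = Δθ/dt₁ = 2.7379
distance = √((3−2)² + (-1−-0.5)²) = 1.1180; v₂ = distance/dt₂ = 0.7454

ω₁ = 2.7379, v₂ = 0.7454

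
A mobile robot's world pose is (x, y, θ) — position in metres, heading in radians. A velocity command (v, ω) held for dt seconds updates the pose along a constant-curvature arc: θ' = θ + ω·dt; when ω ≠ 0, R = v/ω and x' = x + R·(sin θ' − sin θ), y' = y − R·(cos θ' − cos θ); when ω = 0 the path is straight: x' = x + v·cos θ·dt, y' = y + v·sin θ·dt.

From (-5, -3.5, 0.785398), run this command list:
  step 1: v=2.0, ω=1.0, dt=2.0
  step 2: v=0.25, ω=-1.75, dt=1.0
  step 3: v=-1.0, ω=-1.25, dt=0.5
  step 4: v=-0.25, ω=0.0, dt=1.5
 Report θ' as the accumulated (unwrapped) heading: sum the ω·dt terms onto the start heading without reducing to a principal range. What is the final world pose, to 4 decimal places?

step 1: θ'=2.7854 (R=2.0000) → pose (-5.7168, -0.2113, 2.7854)
step 2: θ'=1.0354 (R=-0.1429) → pose (-5.7898, -0.0046, 1.0354)
step 3: θ'=0.4104 (R=0.8000) → pose (-6.1587, -0.3300, 0.4104)
step 4: θ'=0.4104 (straight) → pose (-6.5026, -0.4796, 0.4104)

(-6.5026, -0.4796, 0.4104)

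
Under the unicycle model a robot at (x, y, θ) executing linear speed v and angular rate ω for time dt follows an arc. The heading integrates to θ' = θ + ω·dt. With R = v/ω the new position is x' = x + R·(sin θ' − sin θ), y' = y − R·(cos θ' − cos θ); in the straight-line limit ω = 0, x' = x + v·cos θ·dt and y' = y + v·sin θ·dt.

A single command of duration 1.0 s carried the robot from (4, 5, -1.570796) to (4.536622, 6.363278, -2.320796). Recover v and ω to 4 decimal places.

Δθ = -2.320796 − -1.570796 = -0.750000
ω = Δθ/dt = -0.750000/1.0 = -0.7500
R = −Δy/(cos θ' − cos θ) = 2.0000
v = R·ω = 2.0000·-0.7500 = -1.5000

v = -1.5000, ω = -0.7500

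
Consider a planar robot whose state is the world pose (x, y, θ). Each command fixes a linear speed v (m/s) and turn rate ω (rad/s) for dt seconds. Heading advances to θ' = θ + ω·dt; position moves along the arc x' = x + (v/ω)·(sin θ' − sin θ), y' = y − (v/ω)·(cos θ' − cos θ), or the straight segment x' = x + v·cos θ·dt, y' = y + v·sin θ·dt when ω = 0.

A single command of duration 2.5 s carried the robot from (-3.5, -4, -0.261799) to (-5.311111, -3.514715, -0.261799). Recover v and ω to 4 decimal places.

v = -0.7500, ω = 0.0000

Δθ = -0.261799 − -0.261799 = 0.000000
ω = Δθ/dt = 0.000000/2.5 = 0.0000
ω = 0 → v = (Δx·cos θ + Δy·sin θ)/dt = -0.7500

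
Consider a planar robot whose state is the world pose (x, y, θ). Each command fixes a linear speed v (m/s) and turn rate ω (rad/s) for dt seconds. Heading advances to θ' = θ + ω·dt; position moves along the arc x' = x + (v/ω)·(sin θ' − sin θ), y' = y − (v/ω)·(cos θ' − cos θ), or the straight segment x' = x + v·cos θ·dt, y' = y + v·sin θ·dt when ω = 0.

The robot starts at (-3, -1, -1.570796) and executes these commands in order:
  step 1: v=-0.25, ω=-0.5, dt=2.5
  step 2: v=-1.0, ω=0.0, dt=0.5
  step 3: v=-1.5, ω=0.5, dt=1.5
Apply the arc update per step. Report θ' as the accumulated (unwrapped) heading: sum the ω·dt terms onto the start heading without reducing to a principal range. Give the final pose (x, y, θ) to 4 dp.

(-0.4964, 1.0408, -2.0708)

step 1: θ'=-2.8208 (R=0.5000) → pose (-2.6577, -0.5255, -2.8208)
step 2: θ'=-2.8208 (straight) → pose (-2.1832, -0.3678, -2.8208)
step 3: θ'=-2.0708 (R=-3.0000) → pose (-0.4964, 1.0408, -2.0708)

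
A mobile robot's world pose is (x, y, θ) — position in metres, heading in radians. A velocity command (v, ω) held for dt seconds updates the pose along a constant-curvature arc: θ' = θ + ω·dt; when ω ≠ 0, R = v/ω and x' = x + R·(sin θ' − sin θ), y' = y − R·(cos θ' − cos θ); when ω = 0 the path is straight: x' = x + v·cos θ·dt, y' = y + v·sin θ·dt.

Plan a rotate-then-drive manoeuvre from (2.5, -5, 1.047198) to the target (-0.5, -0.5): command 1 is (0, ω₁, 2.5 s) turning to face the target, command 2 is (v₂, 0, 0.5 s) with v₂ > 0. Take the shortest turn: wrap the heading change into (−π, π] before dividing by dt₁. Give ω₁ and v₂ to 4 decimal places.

ω₁ = 0.4446, v₂ = 10.8167

heading to target = atan2(-0.5−-5, -0.5−2.5) = 2.1588
Δθ = wrap(2.1588 − 1.0472) = 1.1116; ω₁ = Δθ/dt₁ = 0.4446
distance = √((-0.5−2.5)² + (-0.5−-5)²) = 5.4083; v₂ = distance/dt₂ = 10.8167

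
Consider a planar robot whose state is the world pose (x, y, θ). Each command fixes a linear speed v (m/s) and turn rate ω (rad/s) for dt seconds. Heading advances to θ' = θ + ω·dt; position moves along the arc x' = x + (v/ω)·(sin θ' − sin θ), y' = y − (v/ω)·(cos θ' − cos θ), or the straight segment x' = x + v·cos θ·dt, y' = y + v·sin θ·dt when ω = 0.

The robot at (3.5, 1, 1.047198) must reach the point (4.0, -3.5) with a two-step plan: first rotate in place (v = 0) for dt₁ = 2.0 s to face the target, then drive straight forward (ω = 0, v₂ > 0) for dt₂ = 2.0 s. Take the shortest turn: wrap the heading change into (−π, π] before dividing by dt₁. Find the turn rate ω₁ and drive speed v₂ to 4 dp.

heading to target = atan2(-3.5−1, 4−3.5) = -1.4601
Δθ = wrap(-1.4601 − 1.0472) = -2.5073; ω₁ = Δθ/dt₁ = -1.2537
distance = √((4−3.5)² + (-3.5−1)²) = 4.5277; v₂ = distance/dt₂ = 2.2638

ω₁ = -1.2537, v₂ = 2.2638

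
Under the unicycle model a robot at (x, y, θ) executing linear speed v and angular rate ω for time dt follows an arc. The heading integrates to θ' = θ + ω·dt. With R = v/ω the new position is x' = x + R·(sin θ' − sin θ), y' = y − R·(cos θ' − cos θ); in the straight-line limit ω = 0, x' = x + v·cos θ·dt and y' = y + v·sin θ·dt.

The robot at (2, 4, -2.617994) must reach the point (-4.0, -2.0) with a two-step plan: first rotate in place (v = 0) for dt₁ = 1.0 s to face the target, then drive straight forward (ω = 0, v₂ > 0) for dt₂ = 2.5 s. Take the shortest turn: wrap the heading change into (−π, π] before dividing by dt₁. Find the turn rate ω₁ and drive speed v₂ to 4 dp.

ω₁ = 0.2618, v₂ = 3.3941

heading to target = atan2(-2−4, -4−2) = -2.3562
Δθ = wrap(-2.3562 − -2.6180) = 0.2618; ω₁ = Δθ/dt₁ = 0.2618
distance = √((-4−2)² + (-2−4)²) = 8.4853; v₂ = distance/dt₂ = 3.3941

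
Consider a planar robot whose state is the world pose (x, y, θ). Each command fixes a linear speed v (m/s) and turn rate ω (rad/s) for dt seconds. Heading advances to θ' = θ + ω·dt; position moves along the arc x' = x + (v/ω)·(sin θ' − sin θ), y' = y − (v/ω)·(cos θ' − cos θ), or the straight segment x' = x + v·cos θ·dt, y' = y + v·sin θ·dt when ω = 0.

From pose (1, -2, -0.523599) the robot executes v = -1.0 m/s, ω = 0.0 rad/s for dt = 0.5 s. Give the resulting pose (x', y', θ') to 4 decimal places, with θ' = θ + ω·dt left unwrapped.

θ' = -0.5236 + 0.0·0.5 = -0.5236
ω = 0 → straight: x' = 1 + -1.0·cos(-0.5236)·0.5 = 0.5670
y' = -2 + -1.0·sin(-0.5236)·0.5 = -1.7500

(0.5670, -1.7500, -0.5236)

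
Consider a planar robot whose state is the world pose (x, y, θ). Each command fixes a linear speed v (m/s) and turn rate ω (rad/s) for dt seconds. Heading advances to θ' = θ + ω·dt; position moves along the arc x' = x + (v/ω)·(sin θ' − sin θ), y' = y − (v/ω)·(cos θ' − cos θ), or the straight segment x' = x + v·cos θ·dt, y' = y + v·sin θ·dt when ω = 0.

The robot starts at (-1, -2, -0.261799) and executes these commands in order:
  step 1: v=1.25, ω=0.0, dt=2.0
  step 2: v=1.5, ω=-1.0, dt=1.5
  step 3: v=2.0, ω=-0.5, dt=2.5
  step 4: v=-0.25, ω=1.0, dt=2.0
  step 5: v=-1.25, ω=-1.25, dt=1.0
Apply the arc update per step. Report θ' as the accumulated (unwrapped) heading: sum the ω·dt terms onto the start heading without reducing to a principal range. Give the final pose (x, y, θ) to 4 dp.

step 1: θ'=-0.2618 (straight) → pose (1.4148, -2.6470, -0.2618)
step 2: θ'=-1.7618 (R=-1.5000) → pose (2.4993, -4.3807, -1.7618)
step 3: θ'=-3.0118 (R=-4.0000) → pose (-0.9102, -7.5877, -3.0118)
step 4: θ'=-1.0118 (R=-0.2500) → pose (-0.7306, -7.2072, -1.0118)
step 5: θ'=-2.2618 (R=1.0000) → pose (-0.6535, -6.0396, -2.2618)

(-0.6535, -6.0396, -2.2618)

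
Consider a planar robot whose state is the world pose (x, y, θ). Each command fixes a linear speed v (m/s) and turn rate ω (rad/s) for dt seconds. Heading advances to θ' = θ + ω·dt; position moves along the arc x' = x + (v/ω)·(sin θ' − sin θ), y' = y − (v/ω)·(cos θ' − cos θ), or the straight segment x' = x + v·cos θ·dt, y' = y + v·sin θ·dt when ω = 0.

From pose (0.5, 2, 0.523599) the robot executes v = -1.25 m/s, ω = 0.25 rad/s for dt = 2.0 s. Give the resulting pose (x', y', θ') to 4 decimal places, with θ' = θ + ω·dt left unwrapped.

(-1.2699, 0.2714, 1.0236)

θ' = 0.5236 + 0.25·2.0 = 1.0236
R = v/ω = -1.25/0.25 = -5.0000
x' = 0.5 + -5.0000·(sin 1.0236 − sin 0.5236) = -1.2699
y' = 2 − -5.0000·(cos 1.0236 − cos 0.5236) = 0.2714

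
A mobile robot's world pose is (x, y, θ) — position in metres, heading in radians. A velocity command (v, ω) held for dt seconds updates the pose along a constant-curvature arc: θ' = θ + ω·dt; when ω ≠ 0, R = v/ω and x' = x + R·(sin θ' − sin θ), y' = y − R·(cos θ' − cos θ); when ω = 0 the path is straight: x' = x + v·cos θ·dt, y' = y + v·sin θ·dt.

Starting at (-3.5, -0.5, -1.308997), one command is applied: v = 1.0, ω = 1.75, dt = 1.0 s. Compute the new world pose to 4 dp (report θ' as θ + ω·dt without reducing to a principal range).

(-2.7041, -0.8689, 0.4410)

θ' = -1.3090 + 1.75·1.0 = 0.4410
R = v/ω = 1.0/1.75 = 0.5714
x' = -3.5 + 0.5714·(sin 0.4410 − sin -1.3090) = -2.7041
y' = -0.5 − 0.5714·(cos 0.4410 − cos -1.3090) = -0.8689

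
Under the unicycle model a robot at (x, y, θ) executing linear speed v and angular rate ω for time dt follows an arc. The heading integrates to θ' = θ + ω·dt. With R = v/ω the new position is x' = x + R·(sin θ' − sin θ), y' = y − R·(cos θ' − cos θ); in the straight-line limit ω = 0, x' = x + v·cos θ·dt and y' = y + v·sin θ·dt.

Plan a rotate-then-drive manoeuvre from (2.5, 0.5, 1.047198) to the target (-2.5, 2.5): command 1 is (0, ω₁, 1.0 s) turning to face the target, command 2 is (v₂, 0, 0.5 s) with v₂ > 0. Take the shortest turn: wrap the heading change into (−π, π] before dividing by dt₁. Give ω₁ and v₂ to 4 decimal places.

heading to target = atan2(2.5−0.5, -2.5−2.5) = 2.7611
Δθ = wrap(2.7611 − 1.0472) = 1.7139; ω₁ = Δθ/dt₁ = 1.7139
distance = √((-2.5−2.5)² + (2.5−0.5)²) = 5.3852; v₂ = distance/dt₂ = 10.7703

ω₁ = 1.7139, v₂ = 10.7703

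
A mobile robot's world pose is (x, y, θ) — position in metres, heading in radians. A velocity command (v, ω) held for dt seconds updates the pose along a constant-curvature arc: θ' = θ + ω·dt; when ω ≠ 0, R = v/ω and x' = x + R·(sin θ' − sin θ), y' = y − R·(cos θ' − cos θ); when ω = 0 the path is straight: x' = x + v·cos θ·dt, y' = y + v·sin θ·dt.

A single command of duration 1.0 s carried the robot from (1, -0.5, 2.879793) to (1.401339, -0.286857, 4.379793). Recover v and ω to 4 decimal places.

v = -0.5000, ω = 1.5000

Δθ = 4.379793 − 2.879793 = 1.500000
ω = Δθ/dt = 1.500000/1.0 = 1.5000
R = Δx/(sin θ' − sin θ) = -0.3333
v = R·ω = -0.3333·1.5000 = -0.5000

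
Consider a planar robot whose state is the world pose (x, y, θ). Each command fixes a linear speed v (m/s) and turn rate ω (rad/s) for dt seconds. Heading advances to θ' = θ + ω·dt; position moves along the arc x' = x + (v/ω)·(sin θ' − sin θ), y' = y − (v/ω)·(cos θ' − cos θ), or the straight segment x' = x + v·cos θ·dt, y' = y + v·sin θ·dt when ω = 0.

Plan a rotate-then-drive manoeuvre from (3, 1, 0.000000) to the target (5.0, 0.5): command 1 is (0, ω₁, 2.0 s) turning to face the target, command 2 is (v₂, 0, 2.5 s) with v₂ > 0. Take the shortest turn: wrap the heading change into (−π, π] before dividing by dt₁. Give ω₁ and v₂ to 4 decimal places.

heading to target = atan2(0.5−1, 5−3) = -0.2450
Δθ = wrap(-0.2450 − 0.0000) = -0.2450; ω₁ = Δθ/dt₁ = -0.1225
distance = √((5−3)² + (0.5−1)²) = 2.0616; v₂ = distance/dt₂ = 0.8246

ω₁ = -0.1225, v₂ = 0.8246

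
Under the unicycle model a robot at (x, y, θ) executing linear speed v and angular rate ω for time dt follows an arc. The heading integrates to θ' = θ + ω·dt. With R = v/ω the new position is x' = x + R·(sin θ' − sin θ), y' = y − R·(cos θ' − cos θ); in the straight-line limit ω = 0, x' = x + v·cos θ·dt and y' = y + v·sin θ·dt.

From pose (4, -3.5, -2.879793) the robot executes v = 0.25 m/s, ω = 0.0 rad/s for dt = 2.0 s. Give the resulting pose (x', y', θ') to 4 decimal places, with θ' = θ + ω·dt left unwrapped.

θ' = -2.8798 + 0.0·2.0 = -2.8798
ω = 0 → straight: x' = 4 + 0.25·cos(-2.8798)·2.0 = 3.5170
y' = -3.5 + 0.25·sin(-2.8798)·2.0 = -3.6294

(3.5170, -3.6294, -2.8798)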